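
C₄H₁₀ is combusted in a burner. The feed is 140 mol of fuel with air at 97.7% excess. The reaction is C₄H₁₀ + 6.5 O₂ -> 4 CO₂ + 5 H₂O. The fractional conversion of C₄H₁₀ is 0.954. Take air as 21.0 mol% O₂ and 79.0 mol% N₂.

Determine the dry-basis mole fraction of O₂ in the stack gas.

0.113

Stoichiometric O₂ = 6.5 × 140 = 910 mol; O₂ fed = 910 × 1.977 = 1799 mol.
N₂ fed = 1799 × 79/21 = 6768 mol.
Fuel reacted = 0.954 × 140 → ξ = 133.6 mol.
Outlet (n = n₀ + ν ξ):
  C₄H₁₀: 140 − 1(133.6) = 6.44
  O₂: 1799 − 6.5(133.6) = 930.9
  N₂: 6768 (inert)
  CO₂: 0 + 4(133.6) = 534.2
  H₂O: 0 + 5(133.6) = 667.8
Dry total = 8240 mol; y_O₂ (dry) = 930.9 / 8240 = 0.113.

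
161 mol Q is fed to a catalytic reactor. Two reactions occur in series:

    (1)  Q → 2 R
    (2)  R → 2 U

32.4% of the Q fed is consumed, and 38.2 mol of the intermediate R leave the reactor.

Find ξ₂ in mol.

ξ₂ = 66.1 mol

Conversion of Q: Q consumed = 1ξ₁ = 0.324 × 161 → ξ₁ = 52.16 mol.
R balance: n_R = 0 + 2ξ₁ − 1ξ₂ = 38.2 → ξ₂ = (2·52.16 − 38.2)/1 = 66.13 mol.
Outlet amounts (n = n₀ + Σ ν·ξ):
  Q: 161 − 1(52.16) = 108.8
  R: 0 + 2(52.16) − 1(66.13) = 38.2
  U: 0 + 2(66.13) = 132.3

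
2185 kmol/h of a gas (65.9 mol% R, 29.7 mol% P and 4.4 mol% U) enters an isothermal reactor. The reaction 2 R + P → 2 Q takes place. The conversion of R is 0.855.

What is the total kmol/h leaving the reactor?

1570 kmol/h

R reacted = 0.855 × 1440 = 1231 kmol/h; ν_R = −2, so ξ = 1231/2 = 615.6 kmol/h.
Outlet amounts (n = n₀ + ν ξ):
  R: 1440 − 2(615.6) = 208.8
  P: 648.9 − 1(615.6) = 33.38
  Q: 0 + 2(615.6) = 1231
  U: 96.14 (inert)
Total out = 208.8 + 33.38 + 1231 + 96.14 = 1569 kmol/h.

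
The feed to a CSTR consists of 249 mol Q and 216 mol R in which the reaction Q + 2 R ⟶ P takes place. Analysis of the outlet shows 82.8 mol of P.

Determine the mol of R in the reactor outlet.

For P: n = n₀ + 1ξ → 82.8 = 0 + 1ξ, giving ξ = 82.8 mol.
Outlet amounts (n = n₀ + ν ξ):
  Q: 249 − 1(82.8) = 166.2
  R: 216 − 2(82.8) = 50.4
  P: 0 + 1(82.8) = 82.8

50.4 mol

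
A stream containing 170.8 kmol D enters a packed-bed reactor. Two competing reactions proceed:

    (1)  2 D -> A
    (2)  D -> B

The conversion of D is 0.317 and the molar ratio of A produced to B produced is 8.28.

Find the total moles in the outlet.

Conversion of D: D consumed = 0.317 × 170.8 = 54.14 kmol = 2ξ₁ + 1ξ₂.
Selectivity: 1ξ₁ / (1ξ₂) = 8.28 → ξ₁ = 8.28 ξ₂.
Substitute: (2·8.28 + 1) ξ₂ = 54.14 → ξ₂ = 3.083 kmol, ξ₁ = 25.53 kmol.
Outlet amounts (n = n₀ + Σ ν·ξ):
  D: 170.8 − 2(25.53) − 1(3.083) = 116.7
  A: 0 + 1(25.53) = 25.53
  B: 0 + 1(3.083) = 3.083
Total out = 116.7 + 25.53 + 3.083 = 145.3 kmol.

145 kmol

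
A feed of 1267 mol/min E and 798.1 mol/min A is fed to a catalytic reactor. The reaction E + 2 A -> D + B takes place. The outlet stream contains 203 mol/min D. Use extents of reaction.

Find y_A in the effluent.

0.211

For D: n = n₀ + 1ξ → 203 = 0 + 1ξ, giving ξ = 203 mol/min.
Outlet amounts (n = n₀ + ν ξ):
  E: 1267 − 1(203) = 1064
  A: 798.1 − 2(203) = 392.1
  D: 0 + 1(203) = 203
  B: 0 + 1(203) = 203
Total out = 1862 mol/min; y_A = 392.1 / 1862 = 0.2106.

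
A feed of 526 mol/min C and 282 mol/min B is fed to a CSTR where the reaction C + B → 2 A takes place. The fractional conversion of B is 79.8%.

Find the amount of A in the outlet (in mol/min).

450 mol/min

B reacted = 0.798 × 282 = 225 mol/min; ν_B = −1, so ξ = 225/1 = 225 mol/min.
Outlet amounts (n = n₀ + ν ξ):
  C: 526 − 1(225) = 301
  B: 282 − 1(225) = 56.96
  A: 0 + 2(225) = 450.1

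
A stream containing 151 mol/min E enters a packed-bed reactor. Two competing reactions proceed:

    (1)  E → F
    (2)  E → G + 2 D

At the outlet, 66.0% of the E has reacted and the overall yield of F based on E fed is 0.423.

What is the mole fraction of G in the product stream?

Yield of F: 1ξ₁ / 151 = 0.423 → ξ₁ = 63.87 mol/min.
Conversion of E: 1ξ₁ + 1ξ₂ = 0.66 × 151 = 99.66 → ξ₂ = 35.79 mol/min.
Outlet amounts (n = n₀ + Σ ν·ξ):
  E: 151 − 1(63.87) − 1(35.79) = 51.34
  F: 0 + 1(63.87) = 63.87
  G: 0 + 1(35.79) = 35.79
  D: 0 + 2(35.79) = 71.57
Total out = 222.6 mol/min; y_G = 35.79 / 222.6 = 0.1608.

0.161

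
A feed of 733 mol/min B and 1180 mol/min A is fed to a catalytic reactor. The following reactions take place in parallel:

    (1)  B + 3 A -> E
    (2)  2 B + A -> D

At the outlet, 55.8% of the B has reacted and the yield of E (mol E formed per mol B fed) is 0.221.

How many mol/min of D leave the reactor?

124 mol/min

Yield of E: 1ξ₁ / 733 = 0.221 → ξ₁ = 162 mol/min.
Conversion of B: 1ξ₁ + 2ξ₂ = 0.558 × 733 = 409 → ξ₂ = 123.5 mol/min.
Outlet amounts (n = n₀ + Σ ν·ξ):
  B: 733 − 1(162) − 2(123.5) = 324
  A: 1180 − 3(162) − 1(123.5) = 570.5
  E: 0 + 1(162) = 162
  D: 0 + 1(123.5) = 123.5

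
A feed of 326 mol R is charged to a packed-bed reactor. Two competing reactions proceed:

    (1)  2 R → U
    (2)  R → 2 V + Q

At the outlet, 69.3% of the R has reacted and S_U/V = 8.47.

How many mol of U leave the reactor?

Conversion of R: R consumed = 0.693 × 326 = 225.9 mol = 2ξ₁ + 1ξ₂.
Selectivity: 1ξ₁ / (2ξ₂) = 8.47 → ξ₁ = 16.94 ξ₂.
Substitute: (2·16.94 + 1) ξ₂ = 225.9 → ξ₂ = 6.477 mol, ξ₁ = 109.7 mol.
Outlet amounts (n = n₀ + Σ ν·ξ):
  R: 326 − 2(109.7) − 1(6.477) = 100.1
  U: 0 + 1(109.7) = 109.7
  V: 0 + 2(6.477) = 12.95
  Q: 0 + 1(6.477) = 6.477

110 mol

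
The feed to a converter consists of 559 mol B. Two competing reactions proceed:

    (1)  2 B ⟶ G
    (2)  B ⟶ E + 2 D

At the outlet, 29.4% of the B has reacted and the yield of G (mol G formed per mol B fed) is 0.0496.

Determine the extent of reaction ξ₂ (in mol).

Yield of G: 1ξ₁ / 559 = 0.0496 → ξ₁ = 27.73 mol.
Conversion of B: 2ξ₁ + 1ξ₂ = 0.294 × 559 = 164.3 → ξ₂ = 108.9 mol.
Outlet amounts (n = n₀ + Σ ν·ξ):
  B: 559 − 2(27.73) − 1(108.9) = 394.7
  G: 0 + 1(27.73) = 27.73
  E: 0 + 1(108.9) = 108.9
  D: 0 + 2(108.9) = 217.8

ξ₂ = 109 mol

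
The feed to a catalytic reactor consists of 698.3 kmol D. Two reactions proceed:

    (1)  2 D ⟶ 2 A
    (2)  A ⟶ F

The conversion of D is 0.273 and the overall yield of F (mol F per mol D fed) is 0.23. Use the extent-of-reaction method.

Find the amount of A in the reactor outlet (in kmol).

30 kmol

Conversion of D: D consumed = 2ξ₁ = 0.273 × 698.3 → ξ₁ = 95.32 kmol.
Yield of F: 1ξ₂ / 698.3 = 0.23 → ξ₂ = 160.6 kmol.
Outlet amounts (n = n₀ + Σ ν·ξ):
  D: 698.3 − 2(95.32) = 507.7
  A: 0 + 2(95.32) − 1(160.6) = 30.03
  F: 0 + 1(160.6) = 160.6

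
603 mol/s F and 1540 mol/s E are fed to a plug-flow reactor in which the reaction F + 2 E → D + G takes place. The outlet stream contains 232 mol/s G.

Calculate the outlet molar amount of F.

For G: n = n₀ + 1ξ → 232 = 0 + 1ξ, giving ξ = 232 mol/s.
Outlet amounts (n = n₀ + ν ξ):
  F: 603 − 1(232) = 371
  E: 1540 − 2(232) = 1076
  D: 0 + 1(232) = 232
  G: 0 + 1(232) = 232

371 mol/s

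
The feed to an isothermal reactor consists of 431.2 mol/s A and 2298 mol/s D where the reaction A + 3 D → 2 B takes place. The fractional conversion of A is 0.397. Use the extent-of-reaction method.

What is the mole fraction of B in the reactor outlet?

A reacted = 0.397 × 431.2 = 171.2 mol/s; ν_A = −1, so ξ = 171.2/1 = 171.2 mol/s.
Outlet amounts (n = n₀ + ν ξ):
  A: 431.2 − 1(171.2) = 260
  D: 2298 − 3(171.2) = 1784
  B: 0 + 2(171.2) = 342.4
Total out = 2387 mol/s; y_B = 342.4 / 2387 = 0.1434.

0.143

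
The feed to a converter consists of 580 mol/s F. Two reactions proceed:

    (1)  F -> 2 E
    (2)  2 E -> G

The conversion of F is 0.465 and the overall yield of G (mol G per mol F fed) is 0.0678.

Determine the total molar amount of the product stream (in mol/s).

Conversion of F: F consumed = 1ξ₁ = 0.465 × 580 → ξ₁ = 269.7 mol/s.
Yield of G: 1ξ₂ / 580 = 0.0678 → ξ₂ = 39.32 mol/s.
Outlet amounts (n = n₀ + Σ ν·ξ):
  F: 580 − 1(269.7) = 310.3
  E: 0 + 2(269.7) − 2(39.32) = 460.8
  G: 0 + 1(39.32) = 39.32
Total out = 310.3 + 460.8 + 39.32 = 810.4 mol/s.

810 mol/s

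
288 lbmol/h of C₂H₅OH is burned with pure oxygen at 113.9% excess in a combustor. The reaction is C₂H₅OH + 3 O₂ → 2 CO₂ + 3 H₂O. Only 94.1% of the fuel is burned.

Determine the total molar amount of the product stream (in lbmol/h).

Stoichiometric O₂ = 3 × 288 = 864 lbmol/h; O₂ fed = 864 × 2.139 = 1848 lbmol/h.
Fuel reacted = 0.941 × 288 → ξ = 271 lbmol/h.
Outlet (n = n₀ + ν ξ):
  C₂H₅OH: 288 − 1(271) = 16.99
  O₂: 1848 − 3(271) = 1035
  CO₂: 0 + 2(271) = 542
  H₂O: 0 + 3(271) = 813
Total out = 16.99 + 1035 + 542 + 813 = 2407 lbmol/h.

2410 lbmol/h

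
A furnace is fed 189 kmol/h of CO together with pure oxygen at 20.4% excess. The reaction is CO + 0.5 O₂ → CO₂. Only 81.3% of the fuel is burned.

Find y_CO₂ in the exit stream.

Stoichiometric O₂ = 0.5 × 189 = 94.5 kmol/h; O₂ fed = 94.5 × 1.204 = 113.8 kmol/h.
Fuel reacted = 0.813 × 189 → ξ = 153.7 kmol/h.
Outlet (n = n₀ + ν ξ):
  CO: 189 − 1(153.7) = 35.34
  O₂: 113.8 − 0.5(153.7) = 36.95
  CO₂: 0 + 1(153.7) = 153.7
Total out = 225.9 kmol/h; y_CO₂ = 153.7 / 225.9 = 0.6801.

0.68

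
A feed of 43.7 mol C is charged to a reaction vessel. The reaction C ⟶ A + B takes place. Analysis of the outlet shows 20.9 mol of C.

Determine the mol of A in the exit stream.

For C: n = n₀ − 1ξ → 20.9 = 43.7 − 1ξ, giving ξ = 22.8 mol.
Outlet amounts (n = n₀ + ν ξ):
  C: 43.7 − 1(22.8) = 20.9
  A: 0 + 1(22.8) = 22.8
  B: 0 + 1(22.8) = 22.8

22.8 mol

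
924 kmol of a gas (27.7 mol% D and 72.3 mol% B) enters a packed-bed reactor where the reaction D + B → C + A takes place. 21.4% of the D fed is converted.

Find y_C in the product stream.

D reacted = 0.214 × 255.9 = 54.77 kmol; ν_D = −1, so ξ = 54.77/1 = 54.77 kmol.
Outlet amounts (n = n₀ + ν ξ):
  D: 255.9 − 1(54.77) = 201.2
  B: 668.1 − 1(54.77) = 613.3
  C: 0 + 1(54.77) = 54.77
  A: 0 + 1(54.77) = 54.77
Total out = 924 kmol; y_C = 54.77 / 924 = 0.05928.

0.0593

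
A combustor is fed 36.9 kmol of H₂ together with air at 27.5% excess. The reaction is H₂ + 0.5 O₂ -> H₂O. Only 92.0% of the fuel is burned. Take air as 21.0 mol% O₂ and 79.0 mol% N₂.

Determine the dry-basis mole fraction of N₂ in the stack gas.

Stoichiometric O₂ = 0.5 × 36.9 = 18.45 kmol; O₂ fed = 18.45 × 1.275 = 23.52 kmol.
N₂ fed = 23.52 × 79/21 = 88.49 kmol.
Fuel reacted = 0.92 × 36.9 → ξ = 33.95 kmol.
Outlet (n = n₀ + ν ξ):
  H₂: 36.9 − 1(33.95) = 2.952
  O₂: 23.52 − 0.5(33.95) = 6.55
  N₂: 88.49 (inert)
  H₂O: 0 + 1(33.95) = 33.95
Dry total = 98 kmol; y_N₂ (dry) = 88.49 / 98 = 0.903.

0.903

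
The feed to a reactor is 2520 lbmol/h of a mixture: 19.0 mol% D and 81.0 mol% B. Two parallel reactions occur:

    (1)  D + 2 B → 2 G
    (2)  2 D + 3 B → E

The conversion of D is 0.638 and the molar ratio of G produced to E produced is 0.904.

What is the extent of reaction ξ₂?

Conversion of D: D consumed = 0.638 × 478.8 = 305.5 lbmol/h = 1ξ₁ + 2ξ₂.
Selectivity: 2ξ₁ / (1ξ₂) = 0.904 → ξ₁ = 0.452 ξ₂.
Substitute: (1·0.452 + 2) ξ₂ = 305.5 → ξ₂ = 124.6 lbmol/h, ξ₁ = 56.31 lbmol/h.
Outlet amounts (n = n₀ + Σ ν·ξ):
  D: 478.8 − 1(56.31) − 2(124.6) = 173.3
  B: 2041 − 2(56.31) − 3(124.6) = 1555
  G: 0 + 2(56.31) = 112.6
  E: 0 + 1(124.6) = 124.6

ξ₂ = 125 lbmol/h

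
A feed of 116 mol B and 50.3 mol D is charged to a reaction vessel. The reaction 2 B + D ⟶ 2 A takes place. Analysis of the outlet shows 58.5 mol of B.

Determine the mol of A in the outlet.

57.5 mol

For B: n = n₀ − 2ξ → 58.5 = 116 − 2ξ, giving ξ = 28.75 mol.
Outlet amounts (n = n₀ + ν ξ):
  B: 116 − 2(28.75) = 58.5
  D: 50.3 − 1(28.75) = 21.55
  A: 0 + 2(28.75) = 57.5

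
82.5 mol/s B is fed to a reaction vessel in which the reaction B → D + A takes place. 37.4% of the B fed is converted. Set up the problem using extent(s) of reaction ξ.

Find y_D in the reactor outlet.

B reacted = 0.374 × 82.5 = 30.86 mol/s; ν_B = −1, so ξ = 30.86/1 = 30.86 mol/s.
Outlet amounts (n = n₀ + ν ξ):
  B: 82.5 − 1(30.86) = 51.64
  D: 0 + 1(30.86) = 30.86
  A: 0 + 1(30.86) = 30.86
Total out = 113.4 mol/s; y_D = 30.86 / 113.4 = 0.2722.

0.272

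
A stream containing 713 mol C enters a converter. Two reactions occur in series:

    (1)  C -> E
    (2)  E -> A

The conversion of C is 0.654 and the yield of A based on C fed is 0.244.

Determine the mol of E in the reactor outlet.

Conversion of C: C consumed = 1ξ₁ = 0.654 × 713 → ξ₁ = 466.3 mol.
Yield of A: 1ξ₂ / 713 = 0.244 → ξ₂ = 174 mol.
Outlet amounts (n = n₀ + Σ ν·ξ):
  C: 713 − 1(466.3) = 246.7
  E: 0 + 1(466.3) − 1(174) = 292.3
  A: 0 + 1(174) = 174

292 mol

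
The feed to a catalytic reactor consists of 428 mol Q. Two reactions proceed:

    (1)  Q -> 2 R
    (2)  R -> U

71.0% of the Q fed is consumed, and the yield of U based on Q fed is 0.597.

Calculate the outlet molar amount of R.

Conversion of Q: Q consumed = 1ξ₁ = 0.71 × 428 → ξ₁ = 303.9 mol.
Yield of U: 1ξ₂ / 428 = 0.597 → ξ₂ = 255.5 mol.
Outlet amounts (n = n₀ + Σ ν·ξ):
  Q: 428 − 1(303.9) = 124.1
  R: 0 + 2(303.9) − 1(255.5) = 352.2
  U: 0 + 1(255.5) = 255.5

352 mol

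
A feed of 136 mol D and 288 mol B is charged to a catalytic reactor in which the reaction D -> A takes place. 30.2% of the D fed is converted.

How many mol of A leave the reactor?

D reacted = 0.302 × 136 = 41.07 mol; ν_D = −1, so ξ = 41.07/1 = 41.07 mol.
Outlet amounts (n = n₀ + ν ξ):
  D: 136 − 1(41.07) = 94.93
  A: 0 + 1(41.07) = 41.07
  B: 288 (inert)

41.1 mol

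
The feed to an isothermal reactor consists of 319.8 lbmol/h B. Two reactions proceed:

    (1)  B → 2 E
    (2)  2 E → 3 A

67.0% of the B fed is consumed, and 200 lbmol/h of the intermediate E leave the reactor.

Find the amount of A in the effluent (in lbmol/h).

343 lbmol/h

Conversion of B: B consumed = 1ξ₁ = 0.67 × 319.8 → ξ₁ = 214.3 lbmol/h.
E balance: n_E = 0 + 2ξ₁ − 2ξ₂ = 200 → ξ₂ = (2·214.3 − 200)/2 = 114.3 lbmol/h.
Outlet amounts (n = n₀ + Σ ν·ξ):
  B: 319.8 − 1(214.3) = 105.5
  E: 0 + 2(214.3) − 2(114.3) = 200
  A: 0 + 3(114.3) = 342.8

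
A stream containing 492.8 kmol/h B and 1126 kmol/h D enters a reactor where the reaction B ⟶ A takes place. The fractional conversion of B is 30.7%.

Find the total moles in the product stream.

1620 kmol/h

B reacted = 0.307 × 492.8 = 151.3 kmol/h; ν_B = −1, so ξ = 151.3/1 = 151.3 kmol/h.
Outlet amounts (n = n₀ + ν ξ):
  B: 492.8 − 1(151.3) = 341.5
  A: 0 + 1(151.3) = 151.3
  D: 1126 (inert)
Total out = 341.5 + 151.3 + 1126 = 1619 kmol/h.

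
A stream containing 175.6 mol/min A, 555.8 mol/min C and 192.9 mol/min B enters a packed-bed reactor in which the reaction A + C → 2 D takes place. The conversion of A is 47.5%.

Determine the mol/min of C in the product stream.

472 mol/min

A reacted = 0.475 × 175.6 = 83.41 mol/min; ν_A = −1, so ξ = 83.41/1 = 83.41 mol/min.
Outlet amounts (n = n₀ + ν ξ):
  A: 175.6 − 1(83.41) = 92.19
  C: 555.8 − 1(83.41) = 472.4
  D: 0 + 2(83.41) = 166.8
  B: 192.9 (inert)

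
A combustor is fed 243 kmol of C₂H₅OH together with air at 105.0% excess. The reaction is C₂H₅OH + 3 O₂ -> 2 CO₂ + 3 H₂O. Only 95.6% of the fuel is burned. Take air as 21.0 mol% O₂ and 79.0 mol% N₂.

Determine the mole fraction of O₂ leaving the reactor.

Stoichiometric O₂ = 3 × 243 = 729 kmol; O₂ fed = 729 × 2.050 = 1494 kmol.
N₂ fed = 1494 × 79/21 = 5622 kmol.
Fuel reacted = 0.956 × 243 → ξ = 232.3 kmol.
Outlet (n = n₀ + ν ξ):
  C₂H₅OH: 243 − 1(232.3) = 10.69
  O₂: 1494 − 3(232.3) = 797.5
  N₂: 5622 (inert)
  CO₂: 0 + 2(232.3) = 464.6
  H₂O: 0 + 3(232.3) = 696.9
Total out = 7592 kmol; y_O₂ = 797.5 / 7592 = 0.1051.

0.105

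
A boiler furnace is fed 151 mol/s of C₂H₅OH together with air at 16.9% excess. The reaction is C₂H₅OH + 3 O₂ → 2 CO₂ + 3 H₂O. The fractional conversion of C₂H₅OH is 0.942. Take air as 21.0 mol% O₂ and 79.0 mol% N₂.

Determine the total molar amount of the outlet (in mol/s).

Stoichiometric O₂ = 3 × 151 = 453 mol/s; O₂ fed = 453 × 1.169 = 529.6 mol/s.
N₂ fed = 529.6 × 79/21 = 1992 mol/s.
Fuel reacted = 0.942 × 151 → ξ = 142.2 mol/s.
Outlet (n = n₀ + ν ξ):
  C₂H₅OH: 151 − 1(142.2) = 8.758
  O₂: 529.6 − 3(142.2) = 102.8
  N₂: 1992 (inert)
  CO₂: 0 + 2(142.2) = 284.5
  H₂O: 0 + 3(142.2) = 426.7
Total out = 8.758 + 102.8 + 1992 + 284.5 + 426.7 = 2815 mol/s.

2810 mol/s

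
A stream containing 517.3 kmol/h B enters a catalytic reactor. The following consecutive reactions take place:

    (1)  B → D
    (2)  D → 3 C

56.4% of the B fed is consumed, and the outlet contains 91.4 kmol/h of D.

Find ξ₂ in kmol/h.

ξ₂ = 200 kmol/h

Conversion of B: B consumed = 1ξ₁ = 0.564 × 517.3 → ξ₁ = 291.8 kmol/h.
D balance: n_D = 0 + 1ξ₁ − 1ξ₂ = 91.4 → ξ₂ = (1·291.8 − 91.4)/1 = 200.4 kmol/h.
Outlet amounts (n = n₀ + Σ ν·ξ):
  B: 517.3 − 1(291.8) = 225.5
  D: 0 + 1(291.8) − 1(200.4) = 91.4
  C: 0 + 3(200.4) = 601.1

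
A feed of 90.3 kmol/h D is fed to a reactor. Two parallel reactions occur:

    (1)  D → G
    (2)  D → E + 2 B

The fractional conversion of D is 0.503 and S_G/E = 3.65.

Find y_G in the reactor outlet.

Conversion of D: D consumed = 0.503 × 90.3 = 45.42 kmol/h = 1ξ₁ + 1ξ₂.
Selectivity: 1ξ₁ / (1ξ₂) = 3.65 → ξ₁ = 3.65 ξ₂.
Substitute: (1·3.65 + 1) ξ₂ = 45.42 → ξ₂ = 9.768 kmol/h, ξ₁ = 35.65 kmol/h.
Outlet amounts (n = n₀ + Σ ν·ξ):
  D: 90.3 − 1(35.65) − 1(9.768) = 44.88
  G: 0 + 1(35.65) = 35.65
  E: 0 + 1(9.768) = 9.768
  B: 0 + 2(9.768) = 19.54
Total out = 109.8 kmol/h; y_G = 35.65 / 109.8 = 0.3246.

0.325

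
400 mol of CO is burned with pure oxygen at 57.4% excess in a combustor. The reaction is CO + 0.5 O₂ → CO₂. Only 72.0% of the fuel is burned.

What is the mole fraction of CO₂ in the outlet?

0.505

Stoichiometric O₂ = 0.5 × 400 = 200 mol; O₂ fed = 200 × 1.574 = 314.8 mol.
Fuel reacted = 0.72 × 400 → ξ = 288 mol.
Outlet (n = n₀ + ν ξ):
  CO: 400 − 1(288) = 112
  O₂: 314.8 − 0.5(288) = 170.8
  CO₂: 0 + 1(288) = 288
Total out = 570.8 mol; y_CO₂ = 288 / 570.8 = 0.5046.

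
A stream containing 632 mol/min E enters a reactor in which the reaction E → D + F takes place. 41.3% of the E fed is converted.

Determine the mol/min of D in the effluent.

E reacted = 0.413 × 632 = 261 mol/min; ν_E = −1, so ξ = 261/1 = 261 mol/min.
Outlet amounts (n = n₀ + ν ξ):
  E: 632 − 1(261) = 371
  D: 0 + 1(261) = 261
  F: 0 + 1(261) = 261

261 mol/min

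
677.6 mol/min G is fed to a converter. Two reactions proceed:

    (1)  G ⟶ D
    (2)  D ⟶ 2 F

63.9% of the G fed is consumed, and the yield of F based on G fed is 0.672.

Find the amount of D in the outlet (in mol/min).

205 mol/min

Conversion of G: G consumed = 1ξ₁ = 0.639 × 677.6 → ξ₁ = 433 mol/min.
Yield of F: 2ξ₂ / 677.6 = 0.672 → ξ₂ = 227.7 mol/min.
Outlet amounts (n = n₀ + Σ ν·ξ):
  G: 677.6 − 1(433) = 244.6
  D: 0 + 1(433) − 1(227.7) = 205.3
  F: 0 + 2(227.7) = 455.3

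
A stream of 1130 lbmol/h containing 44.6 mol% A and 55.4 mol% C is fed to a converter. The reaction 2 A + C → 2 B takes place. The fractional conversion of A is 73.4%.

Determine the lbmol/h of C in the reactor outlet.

441 lbmol/h

A reacted = 0.734 × 504 = 369.9 lbmol/h; ν_A = −2, so ξ = 369.9/2 = 185 lbmol/h.
Outlet amounts (n = n₀ + ν ξ):
  A: 504 − 2(185) = 134.1
  C: 626 − 1(185) = 441.1
  B: 0 + 2(185) = 369.9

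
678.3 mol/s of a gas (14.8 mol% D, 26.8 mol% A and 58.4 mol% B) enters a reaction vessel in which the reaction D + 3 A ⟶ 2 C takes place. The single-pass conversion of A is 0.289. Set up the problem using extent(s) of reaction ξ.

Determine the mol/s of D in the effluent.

A reacted = 0.289 × 181.8 = 52.54 mol/s; ν_A = −3, so ξ = 52.54/3 = 17.51 mol/s.
Outlet amounts (n = n₀ + ν ξ):
  D: 100.4 − 1(17.51) = 82.88
  A: 181.8 − 3(17.51) = 129.2
  C: 0 + 2(17.51) = 35.02
  B: 396.1 (inert)

82.9 mol/s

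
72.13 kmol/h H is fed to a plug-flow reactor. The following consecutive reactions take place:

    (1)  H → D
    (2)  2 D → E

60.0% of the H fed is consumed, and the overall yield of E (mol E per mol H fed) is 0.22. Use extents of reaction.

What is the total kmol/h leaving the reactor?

56.3 kmol/h

Conversion of H: H consumed = 1ξ₁ = 0.6 × 72.13 → ξ₁ = 43.28 kmol/h.
Yield of E: 1ξ₂ / 72.13 = 0.22 → ξ₂ = 15.87 kmol/h.
Outlet amounts (n = n₀ + Σ ν·ξ):
  H: 72.13 − 1(43.28) = 28.85
  D: 0 + 1(43.28) − 2(15.87) = 11.54
  E: 0 + 1(15.87) = 15.87
Total out = 28.85 + 11.54 + 15.87 = 56.26 kmol/h.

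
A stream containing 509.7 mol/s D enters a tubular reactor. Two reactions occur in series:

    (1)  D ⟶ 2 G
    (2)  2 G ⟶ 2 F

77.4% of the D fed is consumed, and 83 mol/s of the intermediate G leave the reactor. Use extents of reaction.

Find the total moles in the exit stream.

904 mol/s

Conversion of D: D consumed = 1ξ₁ = 0.774 × 509.7 → ξ₁ = 394.5 mol/s.
G balance: n_G = 0 + 2ξ₁ − 2ξ₂ = 83 → ξ₂ = (2·394.5 − 83)/2 = 353 mol/s.
Outlet amounts (n = n₀ + Σ ν·ξ):
  D: 509.7 − 1(394.5) = 115.2
  G: 0 + 2(394.5) − 2(353) = 83
  F: 0 + 2(353) = 706
Total out = 115.2 + 83 + 706 = 904.2 mol/s.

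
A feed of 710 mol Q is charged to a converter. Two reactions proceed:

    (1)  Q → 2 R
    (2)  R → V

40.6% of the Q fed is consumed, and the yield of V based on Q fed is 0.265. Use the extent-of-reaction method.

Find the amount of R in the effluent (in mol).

Conversion of Q: Q consumed = 1ξ₁ = 0.406 × 710 → ξ₁ = 288.3 mol.
Yield of V: 1ξ₂ / 710 = 0.265 → ξ₂ = 188.2 mol.
Outlet amounts (n = n₀ + Σ ν·ξ):
  Q: 710 − 1(288.3) = 421.7
  R: 0 + 2(288.3) − 1(188.2) = 388.4
  V: 0 + 1(188.2) = 188.2

388 mol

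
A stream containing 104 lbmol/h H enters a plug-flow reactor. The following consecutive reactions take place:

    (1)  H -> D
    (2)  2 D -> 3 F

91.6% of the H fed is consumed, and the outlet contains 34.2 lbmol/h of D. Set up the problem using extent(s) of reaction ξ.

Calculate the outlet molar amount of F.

91.6 lbmol/h

Conversion of H: H consumed = 1ξ₁ = 0.916 × 104 → ξ₁ = 95.26 lbmol/h.
D balance: n_D = 0 + 1ξ₁ − 2ξ₂ = 34.2 → ξ₂ = (1·95.26 − 34.2)/2 = 30.53 lbmol/h.
Outlet amounts (n = n₀ + Σ ν·ξ):
  H: 104 − 1(95.26) = 8.736
  D: 0 + 1(95.26) − 2(30.53) = 34.2
  F: 0 + 3(30.53) = 91.6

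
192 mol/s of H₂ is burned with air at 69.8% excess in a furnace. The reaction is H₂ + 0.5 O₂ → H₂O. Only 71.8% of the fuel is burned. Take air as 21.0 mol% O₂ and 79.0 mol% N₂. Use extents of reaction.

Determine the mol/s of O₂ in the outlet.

Stoichiometric O₂ = 0.5 × 192 = 96 mol/s; O₂ fed = 96 × 1.698 = 163 mol/s.
N₂ fed = 163 × 79/21 = 613.2 mol/s.
Fuel reacted = 0.718 × 192 → ξ = 137.9 mol/s.
Outlet (n = n₀ + ν ξ):
  H₂: 192 − 1(137.9) = 54.14
  O₂: 163 − 0.5(137.9) = 94.08
  N₂: 613.2 (inert)
  H₂O: 0 + 1(137.9) = 137.9

94.1 mol/s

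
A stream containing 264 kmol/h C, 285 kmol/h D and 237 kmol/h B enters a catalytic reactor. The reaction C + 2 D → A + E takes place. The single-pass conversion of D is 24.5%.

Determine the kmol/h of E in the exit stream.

D reacted = 0.245 × 285 = 69.83 kmol/h; ν_D = −2, so ξ = 69.83/2 = 34.91 kmol/h.
Outlet amounts (n = n₀ + ν ξ):
  C: 264 − 1(34.91) = 229.1
  D: 285 − 2(34.91) = 215.2
  A: 0 + 1(34.91) = 34.91
  E: 0 + 1(34.91) = 34.91
  B: 237 (inert)

34.9 kmol/h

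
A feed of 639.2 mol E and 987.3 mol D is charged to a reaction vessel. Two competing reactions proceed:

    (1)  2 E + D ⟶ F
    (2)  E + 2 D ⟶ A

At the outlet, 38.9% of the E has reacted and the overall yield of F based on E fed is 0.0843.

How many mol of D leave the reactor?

652 mol

Yield of F: 1ξ₁ / 639.2 = 0.0843 → ξ₁ = 53.88 mol.
Conversion of E: 2ξ₁ + 1ξ₂ = 0.389 × 639.2 = 248.6 → ξ₂ = 140.9 mol.
Outlet amounts (n = n₀ + Σ ν·ξ):
  E: 639.2 − 2(53.88) − 1(140.9) = 390.6
  D: 987.3 − 1(53.88) − 2(140.9) = 651.7
  F: 0 + 1(53.88) = 53.88
  A: 0 + 1(140.9) = 140.9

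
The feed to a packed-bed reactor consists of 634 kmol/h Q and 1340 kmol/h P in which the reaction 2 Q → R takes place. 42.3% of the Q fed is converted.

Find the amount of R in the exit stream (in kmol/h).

134 kmol/h

Q reacted = 0.423 × 634 = 268.2 kmol/h; ν_Q = −2, so ξ = 268.2/2 = 134.1 kmol/h.
Outlet amounts (n = n₀ + ν ξ):
  Q: 634 − 2(134.1) = 365.8
  R: 0 + 1(134.1) = 134.1
  P: 1340 (inert)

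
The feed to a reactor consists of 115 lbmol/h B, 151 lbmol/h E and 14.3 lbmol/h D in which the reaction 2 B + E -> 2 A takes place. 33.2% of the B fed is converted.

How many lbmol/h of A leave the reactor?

38.2 lbmol/h

B reacted = 0.332 × 115 = 38.18 lbmol/h; ν_B = −2, so ξ = 38.18/2 = 19.09 lbmol/h.
Outlet amounts (n = n₀ + ν ξ):
  B: 115 − 2(19.09) = 76.82
  E: 151 − 1(19.09) = 131.9
  A: 0 + 2(19.09) = 38.18
  D: 14.3 (inert)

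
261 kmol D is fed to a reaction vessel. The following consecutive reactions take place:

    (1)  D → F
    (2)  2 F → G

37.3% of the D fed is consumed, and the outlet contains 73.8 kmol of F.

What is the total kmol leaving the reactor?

249 kmol

Conversion of D: D consumed = 1ξ₁ = 0.373 × 261 → ξ₁ = 97.35 kmol.
F balance: n_F = 0 + 1ξ₁ − 2ξ₂ = 73.8 → ξ₂ = (1·97.35 − 73.8)/2 = 11.78 kmol.
Outlet amounts (n = n₀ + Σ ν·ξ):
  D: 261 − 1(97.35) = 163.6
  F: 0 + 1(97.35) − 2(11.78) = 73.8
  G: 0 + 1(11.78) = 11.78
Total out = 163.6 + 73.8 + 11.78 = 249.2 kmol.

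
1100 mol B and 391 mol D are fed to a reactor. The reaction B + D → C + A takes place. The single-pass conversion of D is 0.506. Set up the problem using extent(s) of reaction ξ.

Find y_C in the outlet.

0.133

D reacted = 0.506 × 391 = 197.8 mol; ν_D = −1, so ξ = 197.8/1 = 197.8 mol.
Outlet amounts (n = n₀ + ν ξ):
  B: 1100 − 1(197.8) = 902.2
  D: 391 − 1(197.8) = 193.2
  C: 0 + 1(197.8) = 197.8
  A: 0 + 1(197.8) = 197.8
Total out = 1491 mol; y_C = 197.8 / 1491 = 0.1327.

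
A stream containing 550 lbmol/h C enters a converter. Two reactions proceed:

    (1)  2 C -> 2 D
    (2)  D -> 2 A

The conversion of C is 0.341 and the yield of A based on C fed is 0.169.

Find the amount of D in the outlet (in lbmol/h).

Conversion of C: C consumed = 2ξ₁ = 0.341 × 550 → ξ₁ = 93.78 lbmol/h.
Yield of A: 2ξ₂ / 550 = 0.169 → ξ₂ = 46.48 lbmol/h.
Outlet amounts (n = n₀ + Σ ν·ξ):
  C: 550 − 2(93.78) = 362.4
  D: 0 + 2(93.78) − 1(46.48) = 141.1
  A: 0 + 2(46.48) = 92.95

141 lbmol/h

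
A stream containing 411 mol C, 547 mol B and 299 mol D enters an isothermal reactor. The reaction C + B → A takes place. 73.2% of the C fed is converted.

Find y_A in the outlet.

0.315

C reacted = 0.732 × 411 = 300.9 mol; ν_C = −1, so ξ = 300.9/1 = 300.9 mol.
Outlet amounts (n = n₀ + ν ξ):
  C: 411 − 1(300.9) = 110.1
  B: 547 − 1(300.9) = 246.1
  A: 0 + 1(300.9) = 300.9
  D: 299 (inert)
Total out = 956.1 mol; y_A = 300.9 / 956.1 = 0.3147.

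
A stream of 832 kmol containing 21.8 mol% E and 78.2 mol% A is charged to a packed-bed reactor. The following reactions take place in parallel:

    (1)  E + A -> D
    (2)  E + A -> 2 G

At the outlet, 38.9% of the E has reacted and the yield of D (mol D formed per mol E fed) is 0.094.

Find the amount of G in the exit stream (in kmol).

Yield of D: 1ξ₁ / 181.4 = 0.094 → ξ₁ = 17.05 kmol.
Conversion of E: 1ξ₁ + 1ξ₂ = 0.389 × 181.4 = 70.56 → ξ₂ = 53.51 kmol.
Outlet amounts (n = n₀ + Σ ν·ξ):
  E: 181.4 − 1(17.05) − 1(53.51) = 110.8
  A: 650.6 − 1(17.05) − 1(53.51) = 580.1
  D: 0 + 1(17.05) = 17.05
  G: 0 + 2(53.51) = 107

107 kmol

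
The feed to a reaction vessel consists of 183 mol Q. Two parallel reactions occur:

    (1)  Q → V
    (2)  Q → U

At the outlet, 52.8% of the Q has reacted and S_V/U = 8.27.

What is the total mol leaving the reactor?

183 mol

Conversion of Q: Q consumed = 0.528 × 183 = 96.62 mol = 1ξ₁ + 1ξ₂.
Selectivity: 1ξ₁ / (1ξ₂) = 8.27 → ξ₁ = 8.27 ξ₂.
Substitute: (1·8.27 + 1) ξ₂ = 96.62 → ξ₂ = 10.42 mol, ξ₁ = 86.2 mol.
Outlet amounts (n = n₀ + Σ ν·ξ):
  Q: 183 − 1(86.2) − 1(10.42) = 86.38
  V: 0 + 1(86.2) = 86.2
  U: 0 + 1(10.42) = 10.42
Total out = 86.38 + 86.2 + 10.42 = 183 mol.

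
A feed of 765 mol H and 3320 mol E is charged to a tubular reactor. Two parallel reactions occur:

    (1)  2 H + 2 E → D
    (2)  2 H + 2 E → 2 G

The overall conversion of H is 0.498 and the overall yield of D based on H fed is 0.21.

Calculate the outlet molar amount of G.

59.7 mol

Yield of D: 1ξ₁ / 765 = 0.21 → ξ₁ = 160.7 mol.
Conversion of H: 2ξ₁ + 2ξ₂ = 0.498 × 765 = 381 → ξ₂ = 29.83 mol.
Outlet amounts (n = n₀ + Σ ν·ξ):
  H: 765 − 2(160.7) − 2(29.83) = 384
  E: 3320 − 2(160.7) − 2(29.83) = 2939
  D: 0 + 1(160.7) = 160.7
  G: 0 + 2(29.83) = 59.67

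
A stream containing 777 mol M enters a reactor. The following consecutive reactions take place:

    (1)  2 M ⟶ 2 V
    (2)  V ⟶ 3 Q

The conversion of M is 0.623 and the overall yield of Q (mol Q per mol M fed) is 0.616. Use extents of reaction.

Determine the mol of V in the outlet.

Conversion of M: M consumed = 2ξ₁ = 0.623 × 777 → ξ₁ = 242 mol.
Yield of Q: 3ξ₂ / 777 = 0.616 → ξ₂ = 159.5 mol.
Outlet amounts (n = n₀ + Σ ν·ξ):
  M: 777 − 2(242) = 292.9
  V: 0 + 2(242) − 1(159.5) = 324.5
  Q: 0 + 3(159.5) = 478.6

325 mol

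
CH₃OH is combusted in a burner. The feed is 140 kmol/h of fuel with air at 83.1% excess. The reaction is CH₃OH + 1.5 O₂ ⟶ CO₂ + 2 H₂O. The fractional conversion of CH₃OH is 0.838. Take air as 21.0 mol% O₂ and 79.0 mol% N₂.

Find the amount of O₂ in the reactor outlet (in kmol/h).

Stoichiometric O₂ = 1.5 × 140 = 210 kmol/h; O₂ fed = 210 × 1.831 = 384.5 kmol/h.
N₂ fed = 384.5 × 79/21 = 1446 kmol/h.
Fuel reacted = 0.838 × 140 → ξ = 117.3 kmol/h.
Outlet (n = n₀ + ν ξ):
  CH₃OH: 140 − 1(117.3) = 22.68
  O₂: 384.5 − 1.5(117.3) = 208.5
  N₂: 1446 (inert)
  CO₂: 0 + 1(117.3) = 117.3
  H₂O: 0 + 2(117.3) = 234.6

209 kmol/h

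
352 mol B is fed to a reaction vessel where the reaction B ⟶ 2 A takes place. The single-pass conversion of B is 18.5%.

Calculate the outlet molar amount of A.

B reacted = 0.185 × 352 = 65.12 mol; ν_B = −1, so ξ = 65.12/1 = 65.12 mol.
Outlet amounts (n = n₀ + ν ξ):
  B: 352 − 1(65.12) = 286.9
  A: 0 + 2(65.12) = 130.2

130 mol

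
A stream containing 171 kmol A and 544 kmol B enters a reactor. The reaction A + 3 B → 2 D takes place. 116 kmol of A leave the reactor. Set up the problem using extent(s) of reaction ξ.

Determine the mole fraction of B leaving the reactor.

For A: n = n₀ − 1ξ → 116 = 171 − 1ξ, giving ξ = 55 kmol.
Outlet amounts (n = n₀ + ν ξ):
  A: 171 − 1(55) = 116
  B: 544 − 3(55) = 379
  D: 0 + 2(55) = 110
Total out = 605 kmol; y_B = 379 / 605 = 0.6264.

0.626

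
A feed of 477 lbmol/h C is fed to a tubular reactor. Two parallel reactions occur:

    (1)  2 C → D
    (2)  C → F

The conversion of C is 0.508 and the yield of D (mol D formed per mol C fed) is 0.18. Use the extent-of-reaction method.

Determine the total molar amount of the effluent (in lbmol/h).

391 lbmol/h

Yield of D: 1ξ₁ / 477 = 0.18 → ξ₁ = 85.86 lbmol/h.
Conversion of C: 2ξ₁ + 1ξ₂ = 0.508 × 477 = 242.3 → ξ₂ = 70.6 lbmol/h.
Outlet amounts (n = n₀ + Σ ν·ξ):
  C: 477 − 2(85.86) − 1(70.6) = 234.7
  D: 0 + 1(85.86) = 85.86
  F: 0 + 1(70.6) = 70.6
Total out = 234.7 + 85.86 + 70.6 = 391.1 lbmol/h.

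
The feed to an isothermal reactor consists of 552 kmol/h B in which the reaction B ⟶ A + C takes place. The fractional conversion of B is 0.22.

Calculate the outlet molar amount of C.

B reacted = 0.22 × 552 = 121.4 kmol/h; ν_B = −1, so ξ = 121.4/1 = 121.4 kmol/h.
Outlet amounts (n = n₀ + ν ξ):
  B: 552 − 1(121.4) = 430.6
  A: 0 + 1(121.4) = 121.4
  C: 0 + 1(121.4) = 121.4

121 kmol/h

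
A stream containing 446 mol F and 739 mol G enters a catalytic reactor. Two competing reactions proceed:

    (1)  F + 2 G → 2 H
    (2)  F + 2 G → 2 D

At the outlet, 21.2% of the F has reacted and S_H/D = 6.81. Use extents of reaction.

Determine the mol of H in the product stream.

Conversion of F: F consumed = 0.212 × 446 = 94.55 mol = 1ξ₁ + 1ξ₂.
Selectivity: 2ξ₁ / (2ξ₂) = 6.81 → ξ₁ = 6.81 ξ₂.
Substitute: (1·6.81 + 1) ξ₂ = 94.55 → ξ₂ = 12.11 mol, ξ₁ = 82.45 mol.
Outlet amounts (n = n₀ + Σ ν·ξ):
  F: 446 − 1(82.45) − 1(12.11) = 351.4
  G: 739 − 2(82.45) − 2(12.11) = 549.9
  H: 0 + 2(82.45) = 164.9
  D: 0 + 2(12.11) = 24.21

165 mol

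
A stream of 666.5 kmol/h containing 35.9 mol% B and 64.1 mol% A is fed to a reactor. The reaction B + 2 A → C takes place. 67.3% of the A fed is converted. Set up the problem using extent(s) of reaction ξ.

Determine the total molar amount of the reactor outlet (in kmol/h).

A reacted = 0.673 × 427.2 = 287.5 kmol/h; ν_A = −2, so ξ = 287.5/2 = 143.8 kmol/h.
Outlet amounts (n = n₀ + ν ξ):
  B: 239.3 − 1(143.8) = 95.51
  A: 427.2 − 2(143.8) = 139.7
  C: 0 + 1(143.8) = 143.8
Total out = 95.51 + 139.7 + 143.8 = 379 kmol/h.

379 kmol/h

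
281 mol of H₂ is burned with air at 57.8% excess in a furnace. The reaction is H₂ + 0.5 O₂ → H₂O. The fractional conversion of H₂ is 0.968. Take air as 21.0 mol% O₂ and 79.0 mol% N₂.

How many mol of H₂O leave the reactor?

272 mol

Stoichiometric O₂ = 0.5 × 281 = 140.5 mol; O₂ fed = 140.5 × 1.578 = 221.7 mol.
N₂ fed = 221.7 × 79/21 = 834 mol.
Fuel reacted = 0.968 × 281 → ξ = 272 mol.
Outlet (n = n₀ + ν ξ):
  H₂: 281 − 1(272) = 8.992
  O₂: 221.7 − 0.5(272) = 85.7
  N₂: 834 (inert)
  H₂O: 0 + 1(272) = 272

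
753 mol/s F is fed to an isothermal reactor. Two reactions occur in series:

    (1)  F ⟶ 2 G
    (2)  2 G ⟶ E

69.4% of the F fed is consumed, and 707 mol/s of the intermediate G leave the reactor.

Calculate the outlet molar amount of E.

169 mol/s

Conversion of F: F consumed = 1ξ₁ = 0.694 × 753 → ξ₁ = 522.6 mol/s.
G balance: n_G = 0 + 2ξ₁ − 2ξ₂ = 707 → ξ₂ = (2·522.6 − 707)/2 = 169.1 mol/s.
Outlet amounts (n = n₀ + Σ ν·ξ):
  F: 753 − 1(522.6) = 230.4
  G: 0 + 2(522.6) − 2(169.1) = 707
  E: 0 + 1(169.1) = 169.1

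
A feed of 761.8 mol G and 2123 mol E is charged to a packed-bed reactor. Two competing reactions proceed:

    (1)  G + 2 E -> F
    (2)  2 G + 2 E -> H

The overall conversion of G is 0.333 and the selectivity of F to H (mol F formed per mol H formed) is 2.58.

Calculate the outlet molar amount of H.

55.4 mol

Conversion of G: G consumed = 0.333 × 761.8 = 253.7 mol = 1ξ₁ + 2ξ₂.
Selectivity: 1ξ₁ / (1ξ₂) = 2.58 → ξ₁ = 2.58 ξ₂.
Substitute: (1·2.58 + 2) ξ₂ = 253.7 → ξ₂ = 55.39 mol, ξ₁ = 142.9 mol.
Outlet amounts (n = n₀ + Σ ν·ξ):
  G: 761.8 − 1(142.9) − 2(55.39) = 508.1
  E: 2123 − 2(142.9) − 2(55.39) = 1726
  F: 0 + 1(142.9) = 142.9
  H: 0 + 1(55.39) = 55.39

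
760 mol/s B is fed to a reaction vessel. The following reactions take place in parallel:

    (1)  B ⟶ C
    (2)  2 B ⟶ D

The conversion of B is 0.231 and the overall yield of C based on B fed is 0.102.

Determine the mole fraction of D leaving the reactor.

0.0689

Yield of C: 1ξ₁ / 760 = 0.102 → ξ₁ = 77.52 mol/s.
Conversion of B: 1ξ₁ + 2ξ₂ = 0.231 × 760 = 175.6 → ξ₂ = 49.02 mol/s.
Outlet amounts (n = n₀ + Σ ν·ξ):
  B: 760 − 1(77.52) − 2(49.02) = 584.4
  C: 0 + 1(77.52) = 77.52
  D: 0 + 1(49.02) = 49.02
Total out = 711 mol/s; y_D = 49.02 / 711 = 0.06895.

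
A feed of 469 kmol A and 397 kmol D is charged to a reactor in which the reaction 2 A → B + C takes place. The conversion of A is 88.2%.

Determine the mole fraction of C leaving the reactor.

0.239

A reacted = 0.882 × 469 = 413.7 kmol; ν_A = −2, so ξ = 413.7/2 = 206.8 kmol.
Outlet amounts (n = n₀ + ν ξ):
  A: 469 − 2(206.8) = 55.34
  B: 0 + 1(206.8) = 206.8
  C: 0 + 1(206.8) = 206.8
  D: 397 (inert)
Total out = 866 kmol; y_C = 206.8 / 866 = 0.2388.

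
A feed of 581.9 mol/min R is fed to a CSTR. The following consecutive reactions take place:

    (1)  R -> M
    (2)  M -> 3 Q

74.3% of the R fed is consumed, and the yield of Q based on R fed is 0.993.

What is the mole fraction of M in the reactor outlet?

Conversion of R: R consumed = 1ξ₁ = 0.743 × 581.9 → ξ₁ = 432.4 mol/min.
Yield of Q: 3ξ₂ / 581.9 = 0.993 → ξ₂ = 192.6 mol/min.
Outlet amounts (n = n₀ + Σ ν·ξ):
  R: 581.9 − 1(432.4) = 149.5
  M: 0 + 1(432.4) − 1(192.6) = 239.7
  Q: 0 + 3(192.6) = 577.8
Total out = 967.1 mol/min; y_M = 239.7 / 967.1 = 0.2479.

0.248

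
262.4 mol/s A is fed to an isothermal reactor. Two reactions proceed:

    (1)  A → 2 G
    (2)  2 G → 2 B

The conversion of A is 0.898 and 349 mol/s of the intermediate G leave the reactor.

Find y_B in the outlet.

Conversion of A: A consumed = 1ξ₁ = 0.898 × 262.4 → ξ₁ = 235.6 mol/s.
G balance: n_G = 0 + 2ξ₁ − 2ξ₂ = 349 → ξ₂ = (2·235.6 − 349)/2 = 61.14 mol/s.
Outlet amounts (n = n₀ + Σ ν·ξ):
  A: 262.4 − 1(235.6) = 26.76
  G: 0 + 2(235.6) − 2(61.14) = 349
  B: 0 + 2(61.14) = 122.3
Total out = 498 mol/s; y_B = 122.3 / 498 = 0.2455.

0.246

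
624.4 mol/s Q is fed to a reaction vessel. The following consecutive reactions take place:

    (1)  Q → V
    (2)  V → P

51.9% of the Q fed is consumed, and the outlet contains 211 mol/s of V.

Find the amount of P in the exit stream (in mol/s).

113 mol/s

Conversion of Q: Q consumed = 1ξ₁ = 0.519 × 624.4 → ξ₁ = 324.1 mol/s.
V balance: n_V = 0 + 1ξ₁ − 1ξ₂ = 211 → ξ₂ = (1·324.1 − 211)/1 = 113.1 mol/s.
Outlet amounts (n = n₀ + Σ ν·ξ):
  Q: 624.4 − 1(324.1) = 300.3
  V: 0 + 1(324.1) − 1(113.1) = 211
  P: 0 + 1(113.1) = 113.1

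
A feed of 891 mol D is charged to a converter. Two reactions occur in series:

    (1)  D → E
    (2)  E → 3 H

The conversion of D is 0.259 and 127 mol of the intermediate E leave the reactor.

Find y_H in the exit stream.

0.283

Conversion of D: D consumed = 1ξ₁ = 0.259 × 891 → ξ₁ = 230.8 mol.
E balance: n_E = 0 + 1ξ₁ − 1ξ₂ = 127 → ξ₂ = (1·230.8 − 127)/1 = 103.8 mol.
Outlet amounts (n = n₀ + Σ ν·ξ):
  D: 891 − 1(230.8) = 660.2
  E: 0 + 1(230.8) − 1(103.8) = 127
  H: 0 + 3(103.8) = 311.3
Total out = 1099 mol; y_H = 311.3 / 1099 = 0.2834.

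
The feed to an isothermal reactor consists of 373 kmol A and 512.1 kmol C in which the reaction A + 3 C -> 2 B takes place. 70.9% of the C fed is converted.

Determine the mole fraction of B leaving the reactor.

0.376

C reacted = 0.709 × 512.1 = 363.1 kmol; ν_C = −3, so ξ = 363.1/3 = 121 kmol.
Outlet amounts (n = n₀ + ν ξ):
  A: 373 − 1(121) = 252
  C: 512.1 − 3(121) = 149
  B: 0 + 2(121) = 242.1
Total out = 643 kmol; y_B = 242.1 / 643 = 0.3764.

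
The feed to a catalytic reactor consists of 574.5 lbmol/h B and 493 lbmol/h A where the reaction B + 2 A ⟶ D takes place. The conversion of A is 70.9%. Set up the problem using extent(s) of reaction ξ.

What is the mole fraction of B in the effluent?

A reacted = 0.709 × 493 = 349.5 lbmol/h; ν_A = −2, so ξ = 349.5/2 = 174.8 lbmol/h.
Outlet amounts (n = n₀ + ν ξ):
  B: 574.5 − 1(174.8) = 399.7
  A: 493 − 2(174.8) = 143.5
  D: 0 + 1(174.8) = 174.8
Total out = 718 lbmol/h; y_B = 399.7 / 718 = 0.5568.

0.557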